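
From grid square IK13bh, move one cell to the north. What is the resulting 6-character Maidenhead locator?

Latitude subsquare h = 7; +1 → 8 = i.
The longitude characters are unchanged.

IK13bi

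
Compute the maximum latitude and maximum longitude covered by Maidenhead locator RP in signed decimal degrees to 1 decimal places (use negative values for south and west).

70.0, 180.0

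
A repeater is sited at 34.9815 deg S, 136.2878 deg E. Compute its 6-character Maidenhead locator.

PF85da

Add 180° to longitude and 90° to latitude: 316.2878, 55.0185.
Field (20°×10°, letters A–R): lon ⌊316.2878/20⌋ = 15 → P; lat ⌊55.0185/10⌋ = 5 → F.
Square (2°×1°, digits 0–9): lon ⌊16.2878/2⌋ = 8; lat ⌊5.0185/1⌋ = 5.
Subsquare (5′×2.5′, letters a–x): lon ⌊0.2878/0.0833333⌋ = 3 → d; lat ⌊0.0185/0.0416667⌋ = 0 → a.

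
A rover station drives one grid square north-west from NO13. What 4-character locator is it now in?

NO04

Longitude square 1; −1 → 0.
Latitude square 3; +1 → 4.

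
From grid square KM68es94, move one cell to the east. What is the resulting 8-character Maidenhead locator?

KM68fs04

Longitude extended square 9; +1 → 10, wraps to 0, carry into subsquare.
Longitude subsquare e = 4; +1 → 5 = f.
The latitude characters are unchanged.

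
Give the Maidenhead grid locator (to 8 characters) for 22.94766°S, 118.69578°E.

OG97ib32

Offset from 180°W / 90°S: lon 298.69578°, lat 67.05234°.
Field: lon ⌊298.69578/20⌋ = 14 → O; lat ⌊67.05234/10⌋ = 6 → G.
Square: lon ⌊18.69578/2⌋ = 9; lat ⌊7.05234/1⌋ = 7.
Subsquare: lon ⌊0.69578/0.0833333⌋ = 8 → i; lat ⌊0.05234/0.0416667⌋ = 1 → b.
Extended square: lon ⌊0.02911/0.00833333⌋ = 3; lat ⌊0.01067/0.00416667⌋ = 2.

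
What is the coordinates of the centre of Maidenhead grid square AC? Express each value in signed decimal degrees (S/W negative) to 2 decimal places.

Field A=0, C=2: +0·20° lon, +2·10° lat → SW at lon -180°, lat -70°.
Cell spans 20° lon × 10° lat. Centre is SW corner plus half of each.
latitude -65.00, longitude -170.00.

-65.00, -170.00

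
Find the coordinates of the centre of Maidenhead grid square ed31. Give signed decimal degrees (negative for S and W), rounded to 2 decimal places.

-58.50, -93.00

Field E=4, D=3: +4·20° lon, +3·10° lat → SW at lon -100°, lat -60°.
Square 3, 1: +3·2° lon, +1·1° lat → SW at lon -94°, lat -59°.
Cell spans 2° lon × 1° lat. Centre is SW corner plus half of each.
latitude -58.50, longitude -93.00.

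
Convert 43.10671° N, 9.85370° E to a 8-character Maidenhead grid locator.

JN43wc25

Offset from 180°W / 90°S: lon 189.85370°, lat 133.10671°.
Field: lon ⌊189.85370/20⌋ = 9 → J; lat ⌊133.10671/10⌋ = 13 → N.
Square: lon ⌊9.85370/2⌋ = 4; lat ⌊3.10671/1⌋ = 3.
Subsquare: lon ⌊1.85370/0.0833333⌋ = 22 → w; lat ⌊0.10671/0.0416667⌋ = 2 → c.
Extended square: lon ⌊0.02037/0.00833333⌋ = 2; lat ⌊0.02338/0.00416667⌋ = 5.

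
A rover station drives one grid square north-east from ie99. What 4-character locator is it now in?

Longitude square 9; +1 → 10, wraps to 0, carry into field.
Longitude field I = 8; +1 → 9 = J.
Latitude square 9; +1 → 10, wraps to 0, carry into field.
Latitude field E = 4; +1 → 5 = F.

JF00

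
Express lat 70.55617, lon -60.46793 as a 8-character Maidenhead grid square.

FQ90sn33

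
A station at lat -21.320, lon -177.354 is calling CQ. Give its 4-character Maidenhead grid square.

AG18

Shift to the Maidenhead origin (180°W, 90°S): lon 2.65, lat 68.68.
Field (20°×10°, letters A–R): 2.65/20 → 0 → A, 68.68/10 → 6 → G; chars AG.
Square (2°×1°, digits 0–9): 2.65/2 → 1, 8.68/1 → 8; chars 18.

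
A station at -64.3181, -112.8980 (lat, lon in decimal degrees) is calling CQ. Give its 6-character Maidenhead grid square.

DC35nq

Offset from 180°W / 90°S: lon 67.1020°, lat 25.6819°.
Field (20°×10°, letters A–R): 67.1020/20 → 3 → D, 25.6819/10 → 2 → C; chars DC.
Square (2°×1°, digits 0–9): 7.1020/2 → 3, 5.6819/1 → 5; chars 35.
Subsquare (5′×2.5′, letters a–x): 1.1020/0.0833333 → 13 → n, 0.6819/0.0416667 → 16 → q; chars nq.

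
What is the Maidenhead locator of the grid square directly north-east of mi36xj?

MI46ak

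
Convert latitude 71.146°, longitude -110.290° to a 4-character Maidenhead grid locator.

DQ41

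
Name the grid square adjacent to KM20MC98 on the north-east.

KM20nc09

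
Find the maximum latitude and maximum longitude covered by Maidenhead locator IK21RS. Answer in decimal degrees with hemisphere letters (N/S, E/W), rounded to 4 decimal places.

Field I=8, K=10: +8·20° lon, +10·10° lat → SW at lon -20°, lat 10°.
Square 2, 1: +2·2° lon, +1·1° lat → SW at lon -16°, lat 11°.
Subsquare r=17, s=18: +17·0.0833333° lon, +18·0.0416667° lat → SW at lon -14.5833°, lat 11.75°.
Cell spans 0.0833333° lon × 0.0416667° lat. NE corner is SW corner plus one full cell.
latitude 11.7917° N, longitude 14.5000° W.

11.7917° N, 14.5000° W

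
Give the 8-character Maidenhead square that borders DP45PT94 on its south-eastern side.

DP45qt03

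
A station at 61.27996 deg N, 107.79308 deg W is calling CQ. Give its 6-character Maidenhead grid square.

DP61cg

Offset from 180°W / 90°S: lon 72.2069°, lat 151.2800°.
Field: lon ⌊72.2069/20⌋ = 3 → D; lat ⌊151.2800/10⌋ = 15 → P.
Square: lon ⌊12.2069/2⌋ = 6; lat ⌊1.2800/1⌋ = 1.
Subsquare: lon ⌊0.2069/0.0833333⌋ = 2 → c; lat ⌊0.2800/0.0416667⌋ = 6 → g.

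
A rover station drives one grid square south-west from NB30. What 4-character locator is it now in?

Longitude square 3; −1 → 2.
Latitude square 0; −1 → -1, wraps to 9, carry into field.
Latitude field B = 1; −1 → 0 = A.

NA29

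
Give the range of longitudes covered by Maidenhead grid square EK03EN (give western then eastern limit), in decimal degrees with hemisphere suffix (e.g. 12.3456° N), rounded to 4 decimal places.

99.6667° W, 99.5833° W

Field E=4, K=10: +4·20° lon, +10·10° lat → SW at lon -100°, lat 10°.
Square 0, 3: +0·2° lon, +3·1° lat → SW at lon -100°, lat 13°.
Subsquare e=4, n=13: +4·0.0833333° lon, +13·0.0416667° lat → SW at lon -99.6667°, lat 13.5417°.
Cell spans 0.0833333° lon × 0.0416667° lat.
west 99.6667° W, east 99.5833° W.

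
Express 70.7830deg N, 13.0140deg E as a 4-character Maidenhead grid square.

Offset from 180°W / 90°S: lon 193.01°, lat 160.78°.
Field: 193.01/20 → 9 → J, 160.78/10 → 16 → Q; chars JQ.
Square: 13.01/2 → 6, 0.78/1 → 0; chars 60.

JQ60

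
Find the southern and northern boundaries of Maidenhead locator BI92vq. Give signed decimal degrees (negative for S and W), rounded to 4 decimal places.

Field B=1, I=8: +1·20° lon, +8·10° lat → SW at lon -160°, lat -10°.
Square 9, 2: +9·2° lon, +2·1° lat → SW at lon -142°, lat -8°.
Subsquare v=21, q=16: +21·0.0833333° lon, +16·0.0416667° lat → SW at lon -140.25°, lat -7.33333°.
Cell spans 0.0833333° lon × 0.0416667° lat.
south -7.3333, north -7.2917.

-7.3333, -7.2917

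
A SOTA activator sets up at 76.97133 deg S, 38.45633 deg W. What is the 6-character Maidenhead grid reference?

Shift to the Maidenhead origin (180°W, 90°S): lon 141.5437, lat 13.0287.
Field: lon ⌊141.5437/20⌋ = 7 → H; lat ⌊13.0287/10⌋ = 1 → B.
Square: lon ⌊1.5437/2⌋ = 0; lat ⌊3.0287/1⌋ = 3.
Subsquare: lon ⌊1.5437/0.0833333⌋ = 18 → s; lat ⌊0.0287/0.0416667⌋ = 0 → a.

HB03sa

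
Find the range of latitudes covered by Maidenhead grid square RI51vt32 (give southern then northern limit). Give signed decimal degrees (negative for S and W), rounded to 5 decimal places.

Field R=17, I=8: +17·20° lon, +8·10° lat → SW at lon 160°, lat -10°.
Square 5, 1: +5·2° lon, +1·1° lat → SW at lon 170°, lat -9°.
Subsquare v=21, t=19: +21·0.0833333° lon, +19·0.0416667° lat → SW at lon 171.75°, lat -8.20833°.
Extended square 3, 2: +3·0.00833333° lon, +2·0.00416667° lat → SW at lon 171.775°, lat -8.2°.
Cell spans 0.00833333° lon × 0.00416667° lat.
south -8.20000, north -8.19583.

-8.20000, -8.19583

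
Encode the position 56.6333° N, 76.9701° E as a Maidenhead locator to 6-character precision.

Shift to the Maidenhead origin (180°W, 90°S): lon 256.9701, lat 146.6333.
Field (20°×10°, letters A–R): 256.9701/20 → 12 → M, 146.6333/10 → 14 → O; chars MO.
Square (2°×1°, digits 0–9): 16.9701/2 → 8, 6.6333/1 → 6; chars 86.
Subsquare (5′×2.5′, letters a–x): 0.9701/0.0833333 → 11 → l, 0.6333/0.0416667 → 15 → p; chars lp.

MO86lp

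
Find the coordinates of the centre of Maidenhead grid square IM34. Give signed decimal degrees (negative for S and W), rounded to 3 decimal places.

34.500, -13.000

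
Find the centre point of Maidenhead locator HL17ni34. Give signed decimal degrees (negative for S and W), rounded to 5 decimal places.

27.35208, -36.88750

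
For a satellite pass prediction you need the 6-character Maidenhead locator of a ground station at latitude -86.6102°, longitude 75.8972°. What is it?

MA73wj

Shift to the Maidenhead origin (180°W, 90°S): lon 255.8972, lat 3.3898.
Field: lon ⌊255.8972/20⌋ = 12 → M; lat ⌊3.3898/10⌋ = 0 → A.
Square: lon ⌊15.8972/2⌋ = 7; lat ⌊3.3898/1⌋ = 3.
Subsquare: lon ⌊1.8972/0.0833333⌋ = 22 → w; lat ⌊0.3898/0.0416667⌋ = 9 → j.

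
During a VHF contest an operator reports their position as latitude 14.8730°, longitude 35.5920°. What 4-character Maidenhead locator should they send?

Offset from 180°W / 90°S: lon 215.59°, lat 104.87°.
Field (20°×10°, letters A–R): lon ⌊215.59/20⌋ = 10 → K; lat ⌊104.87/10⌋ = 10 → K.
Square (2°×1°, digits 0–9): lon ⌊15.59/2⌋ = 7; lat ⌊4.87/1⌋ = 4.

KK74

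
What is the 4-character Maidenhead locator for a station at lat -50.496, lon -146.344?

BD69

Add 180° to longitude and 90° to latitude: 33.66, 39.50.
Field: 33.66/20 → 1 → B, 39.50/10 → 3 → D; chars BD.
Square: 13.66/2 → 6, 9.50/1 → 9; chars 69.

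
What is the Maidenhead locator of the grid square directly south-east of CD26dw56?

CD26dw65

Longitude extended square 5; +1 → 6.
Latitude extended square 6; −1 → 5.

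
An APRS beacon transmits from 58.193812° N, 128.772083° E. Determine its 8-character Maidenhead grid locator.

PO48je26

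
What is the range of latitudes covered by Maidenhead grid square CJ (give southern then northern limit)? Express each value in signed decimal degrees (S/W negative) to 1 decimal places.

Field C=2, J=9: +2·20° lon, +9·10° lat → SW at lon -140°, lat 0°.
Cell spans 20° lon × 10° lat.
south 0.0, north 10.0.

0.0, 10.0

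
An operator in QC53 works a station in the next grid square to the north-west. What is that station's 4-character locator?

QC44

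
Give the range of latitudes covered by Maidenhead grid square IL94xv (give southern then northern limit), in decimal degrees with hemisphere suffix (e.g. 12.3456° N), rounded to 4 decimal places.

Field I=8, L=11: +8·20° lon, +11·10° lat → SW at lon -20°, lat 20°.
Square 9, 4: +9·2° lon, +4·1° lat → SW at lon -2°, lat 24°.
Subsquare x=23, v=21: +23·0.0833333° lon, +21·0.0416667° lat → SW at lon -0.0833333°, lat 24.875°.
Cell spans 0.0833333° lon × 0.0416667° lat.
south 24.8750° N, north 24.9167° N.

24.8750° N, 24.9167° N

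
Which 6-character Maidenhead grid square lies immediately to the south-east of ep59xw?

EP69av

Longitude subsquare x = 23; +1 → 24, wraps to 0 = a, carry into square.
Longitude square 5; +1 → 6.
Latitude subsquare w = 22; −1 → 21 = v.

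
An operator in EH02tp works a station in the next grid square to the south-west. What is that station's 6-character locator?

Longitude subsquare t = 19; −1 → 18 = s.
Latitude subsquare p = 15; −1 → 14 = o.

EH02so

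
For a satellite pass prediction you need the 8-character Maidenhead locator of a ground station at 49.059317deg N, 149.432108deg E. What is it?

QN49rb14

Add 180° to longitude and 90° to latitude: 329.43211, 139.05932.
Field (20°×10°, letters A–R): 329.43211/20 → 16 → Q, 139.05932/10 → 13 → N; chars QN.
Square (2°×1°, digits 0–9): 9.43211/2 → 4, 9.05932/1 → 9; chars 49.
Subsquare (5′×2.5′, letters a–x): 1.43211/0.0833333 → 17 → r, 0.05932/0.0416667 → 1 → b; chars rb.
Extended square (30″×15″, digits 0–9): 0.01544/0.00833333 → 1, 0.01765/0.00416667 → 4; chars 14.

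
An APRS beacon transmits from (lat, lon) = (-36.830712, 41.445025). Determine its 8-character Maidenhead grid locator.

LF03re30

Shift to the Maidenhead origin (180°W, 90°S): lon 221.44502, lat 53.16929.
Field: 221.44502/20 → 11 → L, 53.16929/10 → 5 → F; chars LF.
Square: 1.44502/2 → 0, 3.16929/1 → 3; chars 03.
Subsquare: 1.44502/0.0833333 → 17 → r, 0.16929/0.0416667 → 4 → e; chars re.
Extended square: 0.02836/0.00833333 → 3, 0.00262/0.00416667 → 0; chars 30.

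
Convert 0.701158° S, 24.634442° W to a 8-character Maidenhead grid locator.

HI79qh31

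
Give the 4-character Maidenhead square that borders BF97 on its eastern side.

CF07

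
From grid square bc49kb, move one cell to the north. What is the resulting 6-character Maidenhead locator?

Latitude subsquare b = 1; +1 → 2 = c.
The longitude characters are unchanged.

BC49kc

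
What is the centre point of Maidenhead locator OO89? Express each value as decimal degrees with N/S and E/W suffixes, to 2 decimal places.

59.50° N, 117.00° E

Field O=14, O=14: +14·20° lon, +14·10° lat → SW at lon 100°, lat 50°.
Square 8, 9: +8·2° lon, +9·1° lat → SW at lon 116°, lat 59°.
Cell spans 2° lon × 1° lat. Centre is SW corner plus half of each.
latitude 59.50° N, longitude 117.00° E.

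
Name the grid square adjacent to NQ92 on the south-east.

Longitude square 9; +1 → 10, wraps to 0, carry into field.
Longitude field N = 13; +1 → 14 = O.
Latitude square 2; −1 → 1.

OQ01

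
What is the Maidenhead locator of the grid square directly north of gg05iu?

Latitude subsquare u = 20; +1 → 21 = v.
The longitude characters are unchanged.

GG05iv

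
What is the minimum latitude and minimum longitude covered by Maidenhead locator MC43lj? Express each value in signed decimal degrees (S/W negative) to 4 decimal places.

Field M=12, C=2: +12·20° lon, +2·10° lat → SW at lon 60°, lat -70°.
Square 4, 3: +4·2° lon, +3·1° lat → SW at lon 68°, lat -67°.
Subsquare l=11, j=9: +11·0.0833333° lon, +9·0.0416667° lat → SW at lon 68.9167°, lat -66.625°.
latitude -66.6250, longitude 68.9167.

-66.6250, 68.9167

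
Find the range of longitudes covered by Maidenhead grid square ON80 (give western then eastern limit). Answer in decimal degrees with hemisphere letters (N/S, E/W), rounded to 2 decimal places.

Field O=14, N=13: +14·20° lon, +13·10° lat → SW at lon 100°, lat 40°.
Square 8, 0: +8·2° lon, +0·1° lat → SW at lon 116°, lat 40°.
Cell spans 2° lon × 1° lat.
west 116.00° E, east 118.00° E.

116.00° E, 118.00° E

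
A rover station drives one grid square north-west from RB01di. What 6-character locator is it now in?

Longitude subsquare d = 3; −1 → 2 = c.
Latitude subsquare i = 8; +1 → 9 = j.

RB01cj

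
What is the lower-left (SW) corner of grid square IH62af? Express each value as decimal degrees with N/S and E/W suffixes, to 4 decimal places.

Field I=8, H=7: +8·20° lon, +7·10° lat → SW at lon -20°, lat -20°.
Square 6, 2: +6·2° lon, +2·1° lat → SW at lon -8°, lat -18°.
Subsquare a=0, f=5: +0·0.0833333° lon, +5·0.0416667° lat → SW at lon -8°, lat -17.7917°.
latitude 17.7917° S, longitude 8.0000° W.

17.7917° S, 8.0000° W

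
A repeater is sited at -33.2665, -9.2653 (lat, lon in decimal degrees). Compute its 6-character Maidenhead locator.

Offset from 180°W / 90°S: lon 170.7347°, lat 56.7335°.
Field (20°×10°, letters A–R): 170.7347/20 → 8 → I, 56.7335/10 → 5 → F; chars IF.
Square (2°×1°, digits 0–9): 10.7347/2 → 5, 6.7335/1 → 6; chars 56.
Subsquare (5′×2.5′, letters a–x): 0.7347/0.0833333 → 8 → i, 0.7335/0.0416667 → 17 → r; chars ir.

IF56ir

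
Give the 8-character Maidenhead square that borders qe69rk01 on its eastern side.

QE69rk11

Longitude extended square 0; +1 → 1.
The latitude characters are unchanged.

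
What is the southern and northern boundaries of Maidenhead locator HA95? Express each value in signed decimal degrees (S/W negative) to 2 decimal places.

-85.00, -84.00

Field H=7, A=0: +7·20° lon, +0·10° lat → SW at lon -40°, lat -90°.
Square 9, 5: +9·2° lon, +5·1° lat → SW at lon -22°, lat -85°.
Cell spans 2° lon × 1° lat.
south -85.00, north -84.00.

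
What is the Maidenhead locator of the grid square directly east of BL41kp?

BL41lp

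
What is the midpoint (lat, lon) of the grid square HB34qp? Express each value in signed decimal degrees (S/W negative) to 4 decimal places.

-75.3542, -32.6250

Field H=7, B=1: +7·20° lon, +1·10° lat → SW at lon -40°, lat -80°.
Square 3, 4: +3·2° lon, +4·1° lat → SW at lon -34°, lat -76°.
Subsquare q=16, p=15: +16·0.0833333° lon, +15·0.0416667° lat → SW at lon -32.6667°, lat -75.375°.
Cell spans 0.0833333° lon × 0.0416667° lat. Centre is SW corner plus half of each.
latitude -75.3542, longitude -32.6250.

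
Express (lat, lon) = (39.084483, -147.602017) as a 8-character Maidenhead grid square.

Add 180° to longitude and 90° to latitude: 32.39798, 129.08448.
Field: 32.39798/20 → 1 → B, 129.08448/10 → 12 → M; chars BM.
Square: 12.39798/2 → 6, 9.08448/1 → 9; chars 69.
Subsquare: 0.39798/0.0833333 → 4 → e, 0.08448/0.0416667 → 2 → c; chars ec.
Extended square: 0.06465/0.00833333 → 7, 0.00115/0.00416667 → 0; chars 70.

BM69ec70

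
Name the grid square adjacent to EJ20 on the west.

EJ10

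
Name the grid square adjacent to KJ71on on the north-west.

Longitude subsquare o = 14; −1 → 13 = n.
Latitude subsquare n = 13; +1 → 14 = o.

KJ71no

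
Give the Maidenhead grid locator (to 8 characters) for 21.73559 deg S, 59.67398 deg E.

Offset from 180°W / 90°S: lon 239.67398°, lat 68.26441°.
Field: lon ⌊239.67398/20⌋ = 11 → L; lat ⌊68.26441/10⌋ = 6 → G.
Square: lon ⌊19.67398/2⌋ = 9; lat ⌊8.26441/1⌋ = 8.
Subsquare: lon ⌊1.67398/0.0833333⌋ = 20 → u; lat ⌊0.26441/0.0416667⌋ = 6 → g.
Extended square: lon ⌊0.00731/0.00833333⌋ = 0; lat ⌊0.01441/0.00416667⌋ = 3.

LG98ug03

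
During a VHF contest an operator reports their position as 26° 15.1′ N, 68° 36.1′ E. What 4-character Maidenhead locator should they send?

ML46

Offset from 180°W / 90°S: lon 248.60°, lat 116.25°.
Field: lon ⌊248.60/20⌋ = 12 → M; lat ⌊116.25/10⌋ = 11 → L.
Square: lon ⌊8.60/2⌋ = 4; lat ⌊6.25/1⌋ = 6.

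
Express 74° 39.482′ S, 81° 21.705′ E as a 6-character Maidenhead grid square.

NB05qi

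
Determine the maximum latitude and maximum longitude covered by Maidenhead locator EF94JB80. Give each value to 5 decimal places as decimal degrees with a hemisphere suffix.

35.95417° S, 81.17500° W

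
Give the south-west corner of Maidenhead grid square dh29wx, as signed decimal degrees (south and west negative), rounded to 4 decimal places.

Field D=3, H=7: +3·20° lon, +7·10° lat → SW at lon -120°, lat -20°.
Square 2, 9: +2·2° lon, +9·1° lat → SW at lon -116°, lat -11°.
Subsquare w=22, x=23: +22·0.0833333° lon, +23·0.0416667° lat → SW at lon -114.167°, lat -10.0417°.
latitude -10.0417, longitude -114.1667.

-10.0417, -114.1667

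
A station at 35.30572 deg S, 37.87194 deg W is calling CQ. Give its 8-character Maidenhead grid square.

Add 180° to longitude and 90° to latitude: 142.12806, 54.69428.
Field (20°×10°, letters A–R): 142.12806/20 → 7 → H, 54.69428/10 → 5 → F; chars HF.
Square (2°×1°, digits 0–9): 2.12806/2 → 1, 4.69428/1 → 4; chars 14.
Subsquare (5′×2.5′, letters a–x): 0.12806/0.0833333 → 1 → b, 0.69428/0.0416667 → 16 → q; chars bq.
Extended square (30″×15″, digits 0–9): 0.04473/0.00833333 → 5, 0.02761/0.00416667 → 6; chars 56.

HF14bq56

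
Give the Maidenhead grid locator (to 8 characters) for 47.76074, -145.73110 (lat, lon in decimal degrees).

BN77ds22

Add 180° to longitude and 90° to latitude: 34.26890, 137.76074.
Field (20°×10°, letters A–R): lon ⌊34.26890/20⌋ = 1 → B; lat ⌊137.76074/10⌋ = 13 → N.
Square (2°×1°, digits 0–9): lon ⌊14.26890/2⌋ = 7; lat ⌊7.76074/1⌋ = 7.
Subsquare (5′×2.5′, letters a–x): lon ⌊0.26890/0.0833333⌋ = 3 → d; lat ⌊0.76074/0.0416667⌋ = 18 → s.
Extended square (30″×15″, digits 0–9): lon ⌊0.01890/0.00833333⌋ = 2; lat ⌊0.01074/0.00416667⌋ = 2.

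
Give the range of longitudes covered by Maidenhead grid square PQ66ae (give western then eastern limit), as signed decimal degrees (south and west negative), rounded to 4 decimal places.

132.0000, 132.0833

Field P=15, Q=16: +15·20° lon, +16·10° lat → SW at lon 120°, lat 70°.
Square 6, 6: +6·2° lon, +6·1° lat → SW at lon 132°, lat 76°.
Subsquare a=0, e=4: +0·0.0833333° lon, +4·0.0416667° lat → SW at lon 132°, lat 76.1667°.
Cell spans 0.0833333° lon × 0.0416667° lat.
west 132.0000, east 132.0833.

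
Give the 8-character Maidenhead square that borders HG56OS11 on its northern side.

HG56os12

Latitude extended square 1; +1 → 2.
The longitude characters are unchanged.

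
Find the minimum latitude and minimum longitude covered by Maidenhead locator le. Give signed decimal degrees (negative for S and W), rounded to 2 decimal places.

-50.00, 40.00

Field L=11, E=4: +11·20° lon, +4·10° lat → SW at lon 40°, lat -50°.
latitude -50.00, longitude 40.00.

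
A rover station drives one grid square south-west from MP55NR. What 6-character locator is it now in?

Longitude subsquare n = 13; −1 → 12 = m.
Latitude subsquare r = 17; −1 → 16 = q.

MP55mq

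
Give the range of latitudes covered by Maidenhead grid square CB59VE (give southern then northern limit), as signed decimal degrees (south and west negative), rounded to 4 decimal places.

-70.8333, -70.7917

Field C=2, B=1: +2·20° lon, +1·10° lat → SW at lon -140°, lat -80°.
Square 5, 9: +5·2° lon, +9·1° lat → SW at lon -130°, lat -71°.
Subsquare v=21, e=4: +21·0.0833333° lon, +4·0.0416667° lat → SW at lon -128.25°, lat -70.8333°.
Cell spans 0.0833333° lon × 0.0416667° lat.
south -70.8333, north -70.7917.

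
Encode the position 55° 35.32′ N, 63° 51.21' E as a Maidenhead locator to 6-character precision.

MO15wo

Offset from 180°W / 90°S: lon 243.8535°, lat 145.5887°.
Field: 243.8535/20 → 12 → M, 145.5887/10 → 14 → O; chars MO.
Square: 3.8535/2 → 1, 5.5887/1 → 5; chars 15.
Subsquare: 1.8535/0.0833333 → 22 → w, 0.5887/0.0416667 → 14 → o; chars wo.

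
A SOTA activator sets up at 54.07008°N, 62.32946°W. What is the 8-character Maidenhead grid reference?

Shift to the Maidenhead origin (180°W, 90°S): lon 117.67054, lat 144.07008.
Field: 117.67054/20 → 5 → F, 144.07008/10 → 14 → O; chars FO.
Square: 17.67054/2 → 8, 4.07008/1 → 4; chars 84.
Subsquare: 1.67054/0.0833333 → 20 → u, 0.07008/0.0416667 → 1 → b; chars ub.
Extended square: 0.00387/0.00833333 → 0, 0.02841/0.00416667 → 6; chars 06.

FO84ub06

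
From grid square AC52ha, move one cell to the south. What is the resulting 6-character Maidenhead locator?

AC51hx

Latitude subsquare a = 0; −1 → -1, wraps to 23 = x, carry into square.
Latitude square 2; −1 → 1.
The longitude characters are unchanged.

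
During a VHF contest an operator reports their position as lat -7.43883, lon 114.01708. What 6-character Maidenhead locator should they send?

OI72an

Shift to the Maidenhead origin (180°W, 90°S): lon 294.0171, lat 82.5612.
Field (20°×10°, letters A–R): lon ⌊294.0171/20⌋ = 14 → O; lat ⌊82.5612/10⌋ = 8 → I.
Square (2°×1°, digits 0–9): lon ⌊14.0171/2⌋ = 7; lat ⌊2.5612/1⌋ = 2.
Subsquare (5′×2.5′, letters a–x): lon ⌊0.0171/0.0833333⌋ = 0 → a; lat ⌊0.5612/0.0416667⌋ = 13 → n.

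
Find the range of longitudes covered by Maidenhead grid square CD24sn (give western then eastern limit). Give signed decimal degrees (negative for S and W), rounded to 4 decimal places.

-134.5000, -134.4167

Field C=2, D=3: +2·20° lon, +3·10° lat → SW at lon -140°, lat -60°.
Square 2, 4: +2·2° lon, +4·1° lat → SW at lon -136°, lat -56°.
Subsquare s=18, n=13: +18·0.0833333° lon, +13·0.0416667° lat → SW at lon -134.5°, lat -55.4583°.
Cell spans 0.0833333° lon × 0.0416667° lat.
west -134.5000, east -134.4167.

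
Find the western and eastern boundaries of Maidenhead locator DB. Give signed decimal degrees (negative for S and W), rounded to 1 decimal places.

-120.0, -100.0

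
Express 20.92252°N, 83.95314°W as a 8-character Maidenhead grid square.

EL80aw51

Offset from 180°W / 90°S: lon 96.04686°, lat 110.92252°.
Field: lon ⌊96.04686/20⌋ = 4 → E; lat ⌊110.92252/10⌋ = 11 → L.
Square: lon ⌊16.04686/2⌋ = 8; lat ⌊0.92252/1⌋ = 0.
Subsquare: lon ⌊0.04686/0.0833333⌋ = 0 → a; lat ⌊0.92252/0.0416667⌋ = 22 → w.
Extended square: lon ⌊0.04686/0.00833333⌋ = 5; lat ⌊0.00585/0.00416667⌋ = 1.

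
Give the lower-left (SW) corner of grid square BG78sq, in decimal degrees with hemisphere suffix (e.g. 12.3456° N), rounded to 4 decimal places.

Field B=1, G=6: +1·20° lon, +6·10° lat → SW at lon -160°, lat -30°.
Square 7, 8: +7·2° lon, +8·1° lat → SW at lon -146°, lat -22°.
Subsquare s=18, q=16: +18·0.0833333° lon, +16·0.0416667° lat → SW at lon -144.5°, lat -21.3333°.
latitude 21.3333° S, longitude 144.5000° W.

21.3333° S, 144.5000° W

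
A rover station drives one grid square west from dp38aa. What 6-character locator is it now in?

DP28xa

Longitude subsquare a = 0; −1 → -1, wraps to 23 = x, carry into square.
Longitude square 3; −1 → 2.
The latitude characters are unchanged.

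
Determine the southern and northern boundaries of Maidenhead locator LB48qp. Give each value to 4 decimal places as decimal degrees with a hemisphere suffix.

71.3750° S, 71.3333° S

Field L=11, B=1: +11·20° lon, +1·10° lat → SW at lon 40°, lat -80°.
Square 4, 8: +4·2° lon, +8·1° lat → SW at lon 48°, lat -72°.
Subsquare q=16, p=15: +16·0.0833333° lon, +15·0.0416667° lat → SW at lon 49.3333°, lat -71.375°.
Cell spans 0.0833333° lon × 0.0416667° lat.
south 71.3750° S, north 71.3333° S.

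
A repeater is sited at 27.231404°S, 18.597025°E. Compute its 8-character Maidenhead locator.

JG92hs14

Offset from 180°W / 90°S: lon 198.59703°, lat 62.76860°.
Field: 198.59703/20 → 9 → J, 62.76860/10 → 6 → G; chars JG.
Square: 18.59703/2 → 9, 2.76860/1 → 2; chars 92.
Subsquare: 0.59703/0.0833333 → 7 → h, 0.76860/0.0416667 → 18 → s; chars hs.
Extended square: 0.01369/0.00833333 → 1, 0.01860/0.00416667 → 4; chars 14.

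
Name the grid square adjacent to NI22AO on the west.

NI12xo

Longitude subsquare a = 0; −1 → -1, wraps to 23 = x, carry into square.
Longitude square 2; −1 → 1.
The latitude characters are unchanged.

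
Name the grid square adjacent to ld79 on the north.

Latitude square 9; +1 → 10, wraps to 0, carry into field.
Latitude field D = 3; +1 → 4 = E.
The longitude characters are unchanged.

LE70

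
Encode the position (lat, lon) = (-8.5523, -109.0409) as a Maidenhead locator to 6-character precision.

DI51lk

Shift to the Maidenhead origin (180°W, 90°S): lon 70.9591, lat 81.4477.
Field: 70.9591/20 → 3 → D, 81.4477/10 → 8 → I; chars DI.
Square: 10.9591/2 → 5, 1.4477/1 → 1; chars 51.
Subsquare: 0.9591/0.0833333 → 11 → l, 0.4477/0.0416667 → 10 → k; chars lk.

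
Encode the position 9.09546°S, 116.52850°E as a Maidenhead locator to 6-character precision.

Shift to the Maidenhead origin (180°W, 90°S): lon 296.5285, lat 80.9045.
Field (20°×10°, letters A–R): 296.5285/20 → 14 → O, 80.9045/10 → 8 → I; chars OI.
Square (2°×1°, digits 0–9): 16.5285/2 → 8, 0.9045/1 → 0; chars 80.
Subsquare (5′×2.5′, letters a–x): 0.5285/0.0833333 → 6 → g, 0.9045/0.0416667 → 21 → v; chars gv.

OI80gv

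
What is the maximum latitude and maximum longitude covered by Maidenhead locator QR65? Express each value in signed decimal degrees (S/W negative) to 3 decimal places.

86.000, 154.000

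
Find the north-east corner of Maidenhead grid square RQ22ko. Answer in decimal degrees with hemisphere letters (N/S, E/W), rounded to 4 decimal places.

Field R=17, Q=16: +17·20° lon, +16·10° lat → SW at lon 160°, lat 70°.
Square 2, 2: +2·2° lon, +2·1° lat → SW at lon 164°, lat 72°.
Subsquare k=10, o=14: +10·0.0833333° lon, +14·0.0416667° lat → SW at lon 164.833°, lat 72.5833°.
Cell spans 0.0833333° lon × 0.0416667° lat. NE corner is SW corner plus one full cell.
latitude 72.6250° N, longitude 164.9167° E.

72.6250° N, 164.9167° E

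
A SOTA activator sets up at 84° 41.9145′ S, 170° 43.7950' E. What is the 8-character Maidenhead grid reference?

Add 180° to longitude and 90° to latitude: 350.72992, 5.30142.
Field (20°×10°, letters A–R): lon ⌊350.72992/20⌋ = 17 → R; lat ⌊5.30142/10⌋ = 0 → A.
Square (2°×1°, digits 0–9): lon ⌊10.72992/2⌋ = 5; lat ⌊5.30142/1⌋ = 5.
Subsquare (5′×2.5′, letters a–x): lon ⌊0.72992/0.0833333⌋ = 8 → i; lat ⌊0.30142/0.0416667⌋ = 7 → h.
Extended square (30″×15″, digits 0–9): lon ⌊0.06325/0.00833333⌋ = 7; lat ⌊0.00976/0.00416667⌋ = 2.

RA55ih72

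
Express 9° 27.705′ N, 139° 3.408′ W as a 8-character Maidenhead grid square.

CJ09ll30

Add 180° to longitude and 90° to latitude: 40.94320, 99.46175.
Field: 40.94320/20 → 2 → C, 99.46175/10 → 9 → J; chars CJ.
Square: 0.94320/2 → 0, 9.46175/1 → 9; chars 09.
Subsquare: 0.94320/0.0833333 → 11 → l, 0.46175/0.0416667 → 11 → l; chars ll.
Extended square: 0.02653/0.00833333 → 3, 0.00342/0.00416667 → 0; chars 30.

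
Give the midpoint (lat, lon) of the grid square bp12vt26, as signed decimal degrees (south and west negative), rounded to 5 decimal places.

62.81875, -156.22917

Field B=1, P=15: +1·20° lon, +15·10° lat → SW at lon -160°, lat 60°.
Square 1, 2: +1·2° lon, +2·1° lat → SW at lon -158°, lat 62°.
Subsquare v=21, t=19: +21·0.0833333° lon, +19·0.0416667° lat → SW at lon -156.25°, lat 62.7917°.
Extended square 2, 6: +2·0.00833333° lon, +6·0.00416667° lat → SW at lon -156.233°, lat 62.8167°.
Cell spans 0.00833333° lon × 0.00416667° lat. Centre is SW corner plus half of each.
latitude 62.81875, longitude -156.22917.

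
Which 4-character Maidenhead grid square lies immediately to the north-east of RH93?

AH04

Longitude square 9; +1 → 10, wraps to 0, carry into field.
Longitude field R = 17; +1 → 18, wraps to 0 = A, wrapping around the antimeridian.
Latitude square 3; +1 → 4.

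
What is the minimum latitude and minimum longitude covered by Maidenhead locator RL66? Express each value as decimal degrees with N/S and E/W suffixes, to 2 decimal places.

26.00° N, 172.00° E

Field R=17, L=11: +17·20° lon, +11·10° lat → SW at lon 160°, lat 20°.
Square 6, 6: +6·2° lon, +6·1° lat → SW at lon 172°, lat 26°.
latitude 26.00° N, longitude 172.00° E.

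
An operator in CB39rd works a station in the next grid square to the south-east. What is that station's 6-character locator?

CB39sc

Longitude subsquare r = 17; +1 → 18 = s.
Latitude subsquare d = 3; −1 → 2 = c.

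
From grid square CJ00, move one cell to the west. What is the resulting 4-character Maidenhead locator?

BJ90

Longitude square 0; −1 → -1, wraps to 9, carry into field.
Longitude field C = 2; −1 → 1 = B.
The latitude characters are unchanged.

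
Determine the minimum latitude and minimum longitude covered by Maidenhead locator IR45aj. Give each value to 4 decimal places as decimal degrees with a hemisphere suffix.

Field I=8, R=17: +8·20° lon, +17·10° lat → SW at lon -20°, lat 80°.
Square 4, 5: +4·2° lon, +5·1° lat → SW at lon -12°, lat 85°.
Subsquare a=0, j=9: +0·0.0833333° lon, +9·0.0416667° lat → SW at lon -12°, lat 85.375°.
latitude 85.3750° N, longitude 12.0000° W.

85.3750° N, 12.0000° W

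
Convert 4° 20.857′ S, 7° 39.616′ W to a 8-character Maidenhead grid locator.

II65ep06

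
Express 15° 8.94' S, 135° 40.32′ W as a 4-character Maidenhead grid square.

CH24

Offset from 180°W / 90°S: lon 44.33°, lat 74.85°.
Field (20°×10°, letters A–R): 44.33/20 → 2 → C, 74.85/10 → 7 → H; chars CH.
Square (2°×1°, digits 0–9): 4.33/2 → 2, 4.85/1 → 4; chars 24.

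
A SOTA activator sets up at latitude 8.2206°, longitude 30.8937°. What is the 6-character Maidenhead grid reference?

Offset from 180°W / 90°S: lon 210.8937°, lat 98.2206°.
Field (20°×10°, letters A–R): 210.8937/20 → 10 → K, 98.2206/10 → 9 → J; chars KJ.
Square (2°×1°, digits 0–9): 10.8937/2 → 5, 8.2206/1 → 8; chars 58.
Subsquare (5′×2.5′, letters a–x): 0.8937/0.0833333 → 10 → k, 0.2206/0.0416667 → 5 → f; chars kf.

KJ58kf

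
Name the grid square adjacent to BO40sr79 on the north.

BO40ss70

Latitude extended square 9; +1 → 10, wraps to 0, carry into subsquare.
Latitude subsquare r = 17; +1 → 18 = s.
The longitude characters are unchanged.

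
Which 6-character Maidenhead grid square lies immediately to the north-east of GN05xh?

Longitude subsquare x = 23; +1 → 24, wraps to 0 = a, carry into square.
Longitude square 0; +1 → 1.
Latitude subsquare h = 7; +1 → 8 = i.

GN15ai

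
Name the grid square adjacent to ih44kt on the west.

IH44jt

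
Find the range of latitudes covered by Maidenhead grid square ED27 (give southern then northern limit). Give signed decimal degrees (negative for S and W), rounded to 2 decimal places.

Field E=4, D=3: +4·20° lon, +3·10° lat → SW at lon -100°, lat -60°.
Square 2, 7: +2·2° lon, +7·1° lat → SW at lon -96°, lat -53°.
Cell spans 2° lon × 1° lat.
south -53.00, north -52.00.

-53.00, -52.00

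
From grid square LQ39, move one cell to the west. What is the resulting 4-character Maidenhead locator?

Longitude square 3; −1 → 2.
The latitude characters are unchanged.

LQ29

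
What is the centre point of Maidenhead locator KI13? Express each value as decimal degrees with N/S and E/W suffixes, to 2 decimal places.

6.50° S, 23.00° E

Field K=10, I=8: +10·20° lon, +8·10° lat → SW at lon 20°, lat -10°.
Square 1, 3: +1·2° lon, +3·1° lat → SW at lon 22°, lat -7°.
Cell spans 2° lon × 1° lat. Centre is SW corner plus half of each.
latitude 6.50° S, longitude 23.00° E.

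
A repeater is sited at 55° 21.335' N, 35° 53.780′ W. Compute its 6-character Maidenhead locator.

HO25bi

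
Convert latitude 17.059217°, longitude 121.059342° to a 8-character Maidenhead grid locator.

Offset from 180°W / 90°S: lon 301.05934°, lat 107.05922°.
Field: lon ⌊301.05934/20⌋ = 15 → P; lat ⌊107.05922/10⌋ = 10 → K.
Square: lon ⌊1.05934/2⌋ = 0; lat ⌊7.05922/1⌋ = 7.
Subsquare: lon ⌊1.05934/0.0833333⌋ = 12 → m; lat ⌊0.05922/0.0416667⌋ = 1 → b.
Extended square: lon ⌊0.05934/0.00833333⌋ = 7; lat ⌊0.01755/0.00416667⌋ = 4.

PK07mb74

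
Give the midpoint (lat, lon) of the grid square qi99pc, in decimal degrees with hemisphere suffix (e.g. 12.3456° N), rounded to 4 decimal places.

0.8958° S, 159.2917° E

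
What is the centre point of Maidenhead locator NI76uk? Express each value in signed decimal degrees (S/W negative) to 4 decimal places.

Field N=13, I=8: +13·20° lon, +8·10° lat → SW at lon 80°, lat -10°.
Square 7, 6: +7·2° lon, +6·1° lat → SW at lon 94°, lat -4°.
Subsquare u=20, k=10: +20·0.0833333° lon, +10·0.0416667° lat → SW at lon 95.6667°, lat -3.58333°.
Cell spans 0.0833333° lon × 0.0416667° lat. Centre is SW corner plus half of each.
latitude -3.5625, longitude 95.7083.

-3.5625, 95.7083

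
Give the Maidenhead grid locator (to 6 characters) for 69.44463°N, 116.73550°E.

OP89ik

Add 180° to longitude and 90° to latitude: 296.7355, 159.4446.
Field (20°×10°, letters A–R): 296.7355/20 → 14 → O, 159.4446/10 → 15 → P; chars OP.
Square (2°×1°, digits 0–9): 16.7355/2 → 8, 9.4446/1 → 9; chars 89.
Subsquare (5′×2.5′, letters a–x): 0.7355/0.0833333 → 8 → i, 0.4446/0.0416667 → 10 → k; chars ik.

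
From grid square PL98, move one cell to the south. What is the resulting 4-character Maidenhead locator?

PL97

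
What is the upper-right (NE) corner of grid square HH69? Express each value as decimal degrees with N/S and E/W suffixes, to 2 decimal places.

10.00° S, 26.00° W

Field H=7, H=7: +7·20° lon, +7·10° lat → SW at lon -40°, lat -20°.
Square 6, 9: +6·2° lon, +9·1° lat → SW at lon -28°, lat -11°.
Cell spans 2° lon × 1° lat. NE corner is SW corner plus one full cell.
latitude 10.00° S, longitude 26.00° W.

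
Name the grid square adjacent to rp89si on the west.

RP89ri

Longitude subsquare s = 18; −1 → 17 = r.
The latitude characters are unchanged.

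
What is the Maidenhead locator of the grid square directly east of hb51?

HB61

Longitude square 5; +1 → 6.
The latitude characters are unchanged.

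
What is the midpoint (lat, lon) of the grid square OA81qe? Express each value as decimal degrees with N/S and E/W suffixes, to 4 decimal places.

88.8125° S, 117.3750° E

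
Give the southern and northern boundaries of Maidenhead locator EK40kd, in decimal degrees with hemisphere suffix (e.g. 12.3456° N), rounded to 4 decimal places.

Field E=4, K=10: +4·20° lon, +10·10° lat → SW at lon -100°, lat 10°.
Square 4, 0: +4·2° lon, +0·1° lat → SW at lon -92°, lat 10°.
Subsquare k=10, d=3: +10·0.0833333° lon, +3·0.0416667° lat → SW at lon -91.1667°, lat 10.125°.
Cell spans 0.0833333° lon × 0.0416667° lat.
south 10.1250° N, north 10.1667° N.

10.1250° N, 10.1667° N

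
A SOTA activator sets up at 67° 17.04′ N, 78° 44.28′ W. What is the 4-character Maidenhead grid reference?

Offset from 180°W / 90°S: lon 101.26°, lat 157.28°.
Field (20°×10°, letters A–R): lon ⌊101.26/20⌋ = 5 → F; lat ⌊157.28/10⌋ = 15 → P.
Square (2°×1°, digits 0–9): lon ⌊1.26/2⌋ = 0; lat ⌊7.28/1⌋ = 7.

FP07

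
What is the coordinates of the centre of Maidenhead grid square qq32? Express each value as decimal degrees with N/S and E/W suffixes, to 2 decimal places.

Field Q=16, Q=16: +16·20° lon, +16·10° lat → SW at lon 140°, lat 70°.
Square 3, 2: +3·2° lon, +2·1° lat → SW at lon 146°, lat 72°.
Cell spans 2° lon × 1° lat. Centre is SW corner plus half of each.
latitude 72.50° N, longitude 147.00° E.

72.50° N, 147.00° E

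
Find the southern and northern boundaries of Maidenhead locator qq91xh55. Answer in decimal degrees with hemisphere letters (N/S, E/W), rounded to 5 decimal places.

71.31250° N, 71.31667° N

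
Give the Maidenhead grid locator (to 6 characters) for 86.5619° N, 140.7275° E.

QR06in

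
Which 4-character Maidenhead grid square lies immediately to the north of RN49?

RO40

Latitude square 9; +1 → 10, wraps to 0, carry into field.
Latitude field N = 13; +1 → 14 = O.
The longitude characters are unchanged.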